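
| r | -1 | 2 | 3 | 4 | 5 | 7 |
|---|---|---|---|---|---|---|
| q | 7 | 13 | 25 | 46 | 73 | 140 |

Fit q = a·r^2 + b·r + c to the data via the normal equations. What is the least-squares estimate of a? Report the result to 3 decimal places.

Entries of MᵀM: Σr^2·r^2 = 3380, Σr^2·r = 566, Σr^2 = 104, Σr·r = 104, Σr = 20, Σ1 = 6.
For Mᵀq: Σr^2·q = 9705, Σr·q = 1623, Σq = 304.
Row-reducing yields a = 207/70, b = -73/70, c = 101/35.

a = 2.957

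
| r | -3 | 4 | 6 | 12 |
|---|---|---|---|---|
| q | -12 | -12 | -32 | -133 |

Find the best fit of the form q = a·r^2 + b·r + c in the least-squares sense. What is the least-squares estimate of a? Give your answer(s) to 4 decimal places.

a = -0.9923

Normal-equation sums: Σr^2·r^2 = 22369, Σr^2·r = 1981, Σr^2 = 205, Σr·r = 205, Σr = 19, Σ1 = 4.
And Σr^2·q = -20604, Σr·q = -1800, Σq = -189.
MᵀM·[a, b, c]ᵀ = Mᵀq becomes [[22369, 1981, 205]; [1981, 205, 19]; [205, 19, 4]]·[a, b, c]ᵀ = [-20604, -1800, -189]ᵀ.
Row-reducing yields a = -4497/4532, b = 65275/77044, c = -16187/38522.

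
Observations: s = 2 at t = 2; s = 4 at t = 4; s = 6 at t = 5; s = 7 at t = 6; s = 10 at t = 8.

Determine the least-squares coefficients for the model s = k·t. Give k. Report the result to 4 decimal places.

Setting ∂/∂k … = 0 gives: 145·k = 172.
(Σt·t = 145, Σt·s = 172.)
Hence k = 172 / 145 ≈ 1.18621.

k = 1.1862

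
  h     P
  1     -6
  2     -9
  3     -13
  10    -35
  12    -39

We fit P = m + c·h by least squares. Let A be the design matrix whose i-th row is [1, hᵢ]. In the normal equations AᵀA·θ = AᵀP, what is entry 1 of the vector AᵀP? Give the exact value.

Entry 1 ↔ basis 1, so (AᵀP)_{1} = Σᵢ Pᵢ = (1)·(-6) + (1)·(-9) + (1)·(-13) + (1)·(-35) + (1)·(-39) = -102.

-102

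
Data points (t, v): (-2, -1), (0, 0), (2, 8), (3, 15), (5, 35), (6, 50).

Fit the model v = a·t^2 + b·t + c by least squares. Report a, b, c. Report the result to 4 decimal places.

a = 1.0278, b = 2.1434, c = -0.5290

Compute the Gram sums: Σt^2·t^2 = 2034, Σt^2·t = 368, Σt^2 = 78, Σt·t = 78, Σt = 14, Σ1 = 6.
And Σt^2·v = 2838, Σt·v = 538, Σv = 107.
MᵀM·[a, b, c]ᵀ = Mᵀv becomes [[2034, 368, 78]; [368, 78, 14]; [78, 14, 6]]·[a, b, c]ᵀ = [2838, 538, 107]ᵀ.
Row-reducing yields a = 17951/17466, b = 12479/5822, c = -9239/17466.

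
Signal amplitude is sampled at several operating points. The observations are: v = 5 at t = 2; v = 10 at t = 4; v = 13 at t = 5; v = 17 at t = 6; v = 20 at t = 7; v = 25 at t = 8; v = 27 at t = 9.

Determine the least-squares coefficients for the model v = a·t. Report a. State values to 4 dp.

From the data, Σt·t = 275.
Moment sums: Σt·v = 800.
a = 800/275 = 2.90909.

a = 2.9091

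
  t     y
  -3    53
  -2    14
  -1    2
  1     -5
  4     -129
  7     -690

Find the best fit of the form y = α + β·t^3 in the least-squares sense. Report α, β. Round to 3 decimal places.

α = -1.388, β = -2.007

From the data, Σ1 = 6, Σt^3 = 372, Σt^3·t^3 = 122540.
Moment sums: Σy = -755, Σt^3·y = -246476.
XᵀX·[α, β]ᵀ = Xᵀy becomes [[6, 372]; [372, 122540]]·[α, β]ᵀ = [-755, -246476]ᵀ.
Determinant 6·122540 − 372² = 596856.
α = ((-755)·122540 − 372·(-246476))/596856 = -207157/149214; β = (6·(-246476) − 372·(-755))/596856 = -99833/49738.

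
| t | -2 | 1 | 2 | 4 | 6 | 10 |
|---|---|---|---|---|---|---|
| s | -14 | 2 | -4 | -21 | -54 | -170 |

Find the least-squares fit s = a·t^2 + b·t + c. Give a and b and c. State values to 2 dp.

Setting ∂/∂a … = 0 gives: 11585·a + 1281·b + 161·c = -19350;  1281·a + 161·b + 21·c = -2086;  161·a + 21·b + 6·c = -261.
(Σt^2·t^2 = 11585, Σt^2·t = 1281, Σt^2 = 161, Σt·t = 161, Σt = 21, Σ1 = 6, Σt^2·s = -19350, Σt·s = -2086, Σs = -261.)
Inverting the 3×3 Gram matrix, [a, b, c]ᵀ = [-2049/1036, 14597/5180, -54/185]ᵀ.

a = -1.98, b = 2.82, c = -0.29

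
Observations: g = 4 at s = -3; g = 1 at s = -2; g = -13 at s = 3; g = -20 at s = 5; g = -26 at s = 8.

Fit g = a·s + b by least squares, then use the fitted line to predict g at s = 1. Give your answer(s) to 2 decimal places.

The normal equations are: 111·a + 11·b = -361;  11·a + 5·b = -54.
Eliminating b: 5·(row 1) − 11·(row 2) gives 434·a = 5·(-361) − 11·(-54) = -1211, so a = -173/62.
Then b = ((-54) − 11·(-173/62))/5 = -289/62.
At s = 1: ĝ = (-173/62)·(1) + (-289/62)·(1) = -231/31.

ĝ = -7.45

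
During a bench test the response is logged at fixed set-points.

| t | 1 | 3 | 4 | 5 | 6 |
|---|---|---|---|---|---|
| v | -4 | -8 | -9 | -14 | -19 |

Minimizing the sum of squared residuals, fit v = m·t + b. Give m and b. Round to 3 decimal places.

m = -2.892, b = 0.189

Entries of AᵀA: Σt·t = 87, Σt = 19, Σ1 = 5.
For Aᵀv: Σt·v = -248, Σv = -54.
So AᵀA·[m, b]ᵀ = Aᵀv: [[87, 19]; [19, 5]]·[m, b]ᵀ = [-248, -54]ᵀ.
Eliminating b: 5·(row 1) − 19·(row 2) gives 74·m = 5·(-248) − 19·(-54) = -214, so m = -107/37.
Then b = ((-54) − 19·(-107/37))/5 = 7/37.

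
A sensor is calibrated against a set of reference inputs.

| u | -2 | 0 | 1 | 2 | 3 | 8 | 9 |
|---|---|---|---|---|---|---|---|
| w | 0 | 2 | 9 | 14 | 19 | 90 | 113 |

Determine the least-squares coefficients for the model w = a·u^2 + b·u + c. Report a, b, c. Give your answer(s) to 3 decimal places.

a = 1.004, b = 3.065, c = 2.701

Compute the Gram sums: Σu^2·u^2 = 10771, Σu^2·u = 1269, Σu^2 = 163, Σu·u = 163, Σu = 21, Σ1 = 7.
And Σu^2·w = 15149, Σu·w = 1831, Σw = 247.
Normal equations: [[10771, 1269, 163]; [1269, 163, 21]; [163, 21, 7]]·[a, b, c]ᵀ = [15149, 1831, 247]ᵀ.
Inverting the 3×3 Gram matrix, [a, b, c]ᵀ = [1567/1560, 613/200, 2633/975]ᵀ.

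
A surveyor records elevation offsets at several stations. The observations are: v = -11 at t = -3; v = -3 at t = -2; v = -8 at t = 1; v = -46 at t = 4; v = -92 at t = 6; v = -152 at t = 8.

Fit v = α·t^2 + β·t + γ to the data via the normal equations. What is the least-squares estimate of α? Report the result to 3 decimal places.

The normal equations are: 5746·α + 758·β + 130·γ = -13895;  758·α + 130·β + 14·γ = -1921;  130·α + 14·β + 6·γ = -312.
(Σt^2·t^2 = 5746, Σt^2·t = 758, Σt^2 = 130, Σt·t = 130, Σt = 14, Σ1 = 6, Σt^2·v = -13895, Σt·v = -1921, Σv = -312.)
Row-reducing yields α = -19007/9800, β = -31331/9800, γ = -6169/2450.

α = -1.939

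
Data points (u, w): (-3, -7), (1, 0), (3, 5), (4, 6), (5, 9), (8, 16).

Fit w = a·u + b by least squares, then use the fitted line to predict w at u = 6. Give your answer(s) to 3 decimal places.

Entries of XᵀX: Σu·u = 124, Σu = 18, Σ1 = 6.
Right-hand side: Σu·w = 233, Σw = 29.
So XᵀX·[a, b]ᵀ = Xᵀw: [[124, 18]; [18, 6]]·[a, b]ᵀ = [233, 29]ᵀ.
Determinant 124·6 − 18² = 420.
a = (233·6 − 18·29)/420 = 73/35; b = (124·29 − 18·233)/420 = -299/210.
At u = 6: ŵ = (73/35)·(6) + (-299/210)·(1) = 2329/210.

ŵ = 11.090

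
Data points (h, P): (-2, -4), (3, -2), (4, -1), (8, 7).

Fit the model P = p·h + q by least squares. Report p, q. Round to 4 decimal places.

p = 1.0640, q = -3.4581

Sums needed: Σh·h = 93, Σh = 13, Σ1 = 4.
Right-hand side: Σh·P = 54, ΣP = 0.
So AᵀA·[p, q]ᵀ = AᵀP: [[93, 13]; [13, 4]]·[p, q]ᵀ = [54, 0]ᵀ.
det = 93·4 − 13² = 203.
p = (54·4 − 13·0)/203 = 216/203; q = (93·0 − 13·54)/203 = -702/203.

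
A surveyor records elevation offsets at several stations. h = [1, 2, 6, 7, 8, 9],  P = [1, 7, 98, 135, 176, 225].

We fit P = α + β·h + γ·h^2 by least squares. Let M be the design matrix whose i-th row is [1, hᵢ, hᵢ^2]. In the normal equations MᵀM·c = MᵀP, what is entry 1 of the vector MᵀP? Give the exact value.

642

Entry 1 ↔ basis 1, so (MᵀP)_{1} = Σᵢ Pᵢ = (1)·(1) + (1)·(7) + (1)·(98) + (1)·(135) + (1)·(176) + (1)·(225) = 642.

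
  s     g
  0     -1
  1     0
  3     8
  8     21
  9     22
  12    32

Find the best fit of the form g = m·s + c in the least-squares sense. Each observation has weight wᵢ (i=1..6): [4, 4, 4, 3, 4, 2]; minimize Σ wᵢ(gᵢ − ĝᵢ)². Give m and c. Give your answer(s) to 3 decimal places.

m = 2.727, c = -1.412

Normal-equation sums: Σwᵢ·s·s = 844, Σwᵢ·s = 100, Σwᵢ·1 = 21.
Right-hand side: Σwᵢ·s·g = 2160, Σwᵢ·g = 243.
Normal equations: [[844, 100]; [100, 21]]·[m, c]ᵀ = [2160, 243]ᵀ.
Determinant 844·21 − 100² = 7724.
m = (2160·21 − 100·243)/7724 = 5265/1931; c = (844·243 − 100·2160)/7724 = -2727/1931.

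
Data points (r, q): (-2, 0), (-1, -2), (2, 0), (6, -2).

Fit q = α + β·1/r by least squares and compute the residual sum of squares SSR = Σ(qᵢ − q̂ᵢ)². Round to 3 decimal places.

SSR = 3.487

Entries of AᵀA: Σ1 = 4, Σ1/r = -5/6, Σ1/r·1/r = 55/36.
Moment sums: Σq = -4, Σ1/r·q = 5/3.
AᵀA·[α, β]ᵀ = Aᵀq becomes [[4, -5/6]; [-5/6, 55/36]]·[α, β]ᵀ = [-4, 5/3]ᵀ.
det = 4·(55/36) − (-5/6)² = 65/12.
α = ((-4)·(55/36) − (-5/6)·(5/3))/(65/12) = -34/39; β = (4·(5/3) − (-5/6)·(-4))/(65/12) = 8/13.
Residuals: 46/39, -20/39, 22/39, -16/13; SSR = 136/39.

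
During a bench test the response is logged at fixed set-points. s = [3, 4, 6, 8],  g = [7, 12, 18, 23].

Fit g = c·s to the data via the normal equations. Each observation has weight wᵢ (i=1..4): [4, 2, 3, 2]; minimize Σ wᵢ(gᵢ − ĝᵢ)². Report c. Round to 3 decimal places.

Setting ∂/∂c … = 0 gives: 304·c = 872.
(Σwᵢ·s·s = 304, Σwᵢ·s·g = 872.)
Hence c = 872 / 304 ≈ 2.86842.

c = 2.868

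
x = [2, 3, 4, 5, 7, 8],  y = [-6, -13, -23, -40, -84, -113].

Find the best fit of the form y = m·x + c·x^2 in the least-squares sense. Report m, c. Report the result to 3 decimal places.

Entries of AᵀA: Σx·x = 167, Σx·x^2 = 1079, Σx^2·x^2 = 7475.
Right-hand side: Σx·y = -1835, Σx^2·y = -12857.
Normal equations: [[167, 1079]; [1079, 7475]]·[m, c]ᵀ = [-1835, -12857]ᵀ.
Eliminating c: 7475·(row 1) − 1079·(row 2) gives 84084·m = 7475·(-1835) − 1079·(-12857) = 156078, so m = 2001/1078.
Then c = ((-12857) − 1079·(2001/1078))/7475 = -2143/1078.

m = 1.856, c = -1.988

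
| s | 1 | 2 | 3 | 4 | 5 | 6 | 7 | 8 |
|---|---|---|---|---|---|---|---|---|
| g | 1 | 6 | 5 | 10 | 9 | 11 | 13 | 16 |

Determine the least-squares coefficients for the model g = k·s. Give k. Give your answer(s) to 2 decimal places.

Compute the Gram sums: Σs·s = 204.
Moment sums: Σs·g = 398.
Hence k = 398 / 204 ≈ 1.95098.

k = 1.95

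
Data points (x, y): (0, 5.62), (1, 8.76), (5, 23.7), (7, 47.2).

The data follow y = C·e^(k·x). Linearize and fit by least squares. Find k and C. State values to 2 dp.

With ln yᵢ as the transformed response and xᵢ as the regressor:
Σx = 13.0000, Σ(x)² = 75.0000, Σln y = 10.9164, Σx·ln y = 44.9783.
Equations: 75.0000·k + 13.0000·ln C = 44.9783;  13.0000·k + 4·ln C = 10.9164.
Δ = 75.0000·4 − (13.0000)² = 131.0000; k = (44.9783·4 − 13.0000·10.9164)/131.0000 = 0.29008, ln C = (75.0000·10.9164 − 13.0000·44.9783)/131.0000 = 1.78635, so C = exp(1.78635) = 5.96761.

k = 0.29, C = 5.97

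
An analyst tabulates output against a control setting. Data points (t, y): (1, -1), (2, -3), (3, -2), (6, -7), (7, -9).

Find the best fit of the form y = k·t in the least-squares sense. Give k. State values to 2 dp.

k = -1.19

Compute the Gram sums: Σt·t = 99.
Moment sums: Σt·y = -118.
So AᵀA·[k]ᵀ = Aᵀy: [[99]]·[k]ᵀ = [-118]ᵀ.
k = (-118)/99 = -1.19192.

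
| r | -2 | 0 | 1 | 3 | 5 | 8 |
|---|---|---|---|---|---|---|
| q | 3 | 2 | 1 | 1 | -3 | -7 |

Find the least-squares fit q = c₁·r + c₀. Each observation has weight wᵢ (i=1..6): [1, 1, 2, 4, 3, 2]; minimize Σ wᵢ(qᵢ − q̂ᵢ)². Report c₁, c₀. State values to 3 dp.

The normal equations are: 245·c₁ + 43·c₀ = -149;  43·c₁ + 13·c₀ = -12.
Eliminating c₀: 13·(row 1) − 43·(row 2) gives 1336·c₁ = 13·(-149) − 43·(-12) = -1421, so c₁ = -1421/1336.
Then c₀ = ((-12) − 43·(-1421/1336))/13 = 3467/1336.

c₁ = -1.064, c₀ = 2.595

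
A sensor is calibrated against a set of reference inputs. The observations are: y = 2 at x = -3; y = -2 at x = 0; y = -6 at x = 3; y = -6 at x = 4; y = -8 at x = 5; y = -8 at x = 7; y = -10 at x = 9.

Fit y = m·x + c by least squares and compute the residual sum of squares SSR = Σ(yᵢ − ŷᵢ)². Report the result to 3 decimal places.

SSR = 4.837

Entries of MᵀM: Σx·x = 189, Σx = 25, Σ1 = 7.
Moment sums: Σx·y = -234, Σy = -38.
MᵀM·[m, c]ᵀ = Mᵀy becomes [[189, 25]; [25, 7]]·[m, c]ᵀ = [-234, -38]ᵀ.
Eliminating c: 7·(row 1) − 25·(row 2) gives 698·m = 7·(-234) − 25·(-38) = -688, so m = -344/349.
Then c = ((-38) − 25·(-344/349))/7 = -666/349.
Residuals: 332/349, -32/349, -396/349, -52/349, -406/349, 282/349, 272/349; SSR = 1688/349.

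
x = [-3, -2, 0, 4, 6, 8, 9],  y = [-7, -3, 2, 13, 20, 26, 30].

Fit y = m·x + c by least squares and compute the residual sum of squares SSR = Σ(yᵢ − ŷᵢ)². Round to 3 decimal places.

SSR = 2.857

From the data, Σx·x = 210, Σx = 22, Σ1 = 7.
And Σx·y = 677, Σy = 81.
Determinant 210·7 − 22² = 986.
m = (677·7 − 22·81)/986 = 2957/986; c = (210·81 − 22·677)/986 = 1058/493.
Residuals: -147/986, 420/493, -72/493, -563/493, -69/493, -4/29, 851/986; SSR = 2817/986.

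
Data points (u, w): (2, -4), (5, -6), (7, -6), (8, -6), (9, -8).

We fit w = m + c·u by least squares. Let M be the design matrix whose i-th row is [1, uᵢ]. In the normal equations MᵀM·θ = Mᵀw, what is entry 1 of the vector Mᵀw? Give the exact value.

-30

Entry 1 ↔ basis 1, so (Mᵀw)_{1} = Σᵢ wᵢ = (1)·(-4) + (1)·(-6) + (1)·(-6) + (1)·(-6) + (1)·(-8) = -30.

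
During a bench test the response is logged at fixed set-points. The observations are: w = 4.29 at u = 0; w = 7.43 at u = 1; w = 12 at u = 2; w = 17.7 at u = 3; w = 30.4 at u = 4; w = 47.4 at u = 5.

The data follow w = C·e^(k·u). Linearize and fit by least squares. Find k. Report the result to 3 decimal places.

Taking logs, ln w = k·u + ln C, so regress ln w on u.
AᵀA = [[55.0000, 15.0000]; [15.0000, 6]], rhs = [48.5469, 16.0933]ᵀ  (here Σu = 15.0000, Σ(u)² = 55.0000, Σln w = 16.0933, Σu·ln w = 48.5469).
Solving (det = 105.0000): k = 0.47506, ln C = 1.49458.

k = 0.475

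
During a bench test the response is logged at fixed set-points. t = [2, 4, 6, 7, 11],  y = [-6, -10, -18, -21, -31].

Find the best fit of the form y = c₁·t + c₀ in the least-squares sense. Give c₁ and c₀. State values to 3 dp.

c₁ = -2.870, c₀ = 0.017

Sums needed: Σt·t = 226, Σt = 30, Σ1 = 5.
And Σt·y = -648, Σy = -86.
Normal equations: [[226, 30]; [30, 5]]·[c₁, c₀]ᵀ = [-648, -86]ᵀ.
Eliminating c₀: 5·(row 1) − 30·(row 2) gives 230·c₁ = 5·(-648) − 30·(-86) = -660, so c₁ = -66/23.
Then c₀ = ((-86) − 30·(-66/23))/5 = 2/115.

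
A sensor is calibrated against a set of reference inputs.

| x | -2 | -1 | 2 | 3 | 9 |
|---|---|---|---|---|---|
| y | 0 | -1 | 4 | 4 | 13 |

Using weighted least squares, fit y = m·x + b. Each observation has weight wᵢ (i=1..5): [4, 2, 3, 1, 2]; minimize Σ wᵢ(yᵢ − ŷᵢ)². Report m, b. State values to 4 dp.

m = 1.2171, b = 1.6090

From the data, Σwᵢ·x·x = 201, Σwᵢ·x = 17, Σwᵢ·1 = 12.
Moment sums: Σwᵢ·x·y = 272, Σwᵢ·y = 40.
det = 201·12 − 17² = 2123.
m = (272·12 − 17·40)/2123 = 2584/2123; b = (201·40 − 17·272)/2123 = 3416/2123.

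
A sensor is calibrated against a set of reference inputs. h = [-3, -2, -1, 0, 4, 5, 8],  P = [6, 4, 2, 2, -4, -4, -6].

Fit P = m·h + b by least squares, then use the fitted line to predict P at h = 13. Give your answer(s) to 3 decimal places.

Normal-equation sums: Σh·h = 119, Σh = 11, Σ1 = 7.
And Σh·P = -112, ΣP = 0.
XᵀX·[m, b]ᵀ = XᵀP becomes [[119, 11]; [11, 7]]·[m, b]ᵀ = [-112, 0]ᵀ.
Determinant 119·7 − 11² = 712.
m = ((-112)·7 − 11·0)/712 = -98/89; b = (119·0 − 11·(-112))/712 = 154/89.
At h = 13: P̂ = (-98/89)·(13) + (154/89)·(1) = -1120/89.

P̂ = -12.584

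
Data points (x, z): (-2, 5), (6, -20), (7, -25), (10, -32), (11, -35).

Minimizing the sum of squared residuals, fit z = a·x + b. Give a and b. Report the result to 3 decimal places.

a = -3.091, b = -1.616

Entries of AᵀA: Σx·x = 310, Σx = 32, Σ1 = 5.
Right-hand side: Σx·z = -1010, Σz = -107.
Δ = 310·5 − 32² = 526.
a = ((-1010)·5 − 32·(-107))/526 = -813/263; b = (310·(-107) − 32·(-1010))/526 = -425/263.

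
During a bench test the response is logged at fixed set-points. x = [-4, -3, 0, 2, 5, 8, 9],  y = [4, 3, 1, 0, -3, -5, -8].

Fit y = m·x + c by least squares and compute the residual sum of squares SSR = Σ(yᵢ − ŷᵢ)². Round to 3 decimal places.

Sums needed: Σx·x = 199, Σx = 17, Σ1 = 7.
For Aᵀy: Σx·y = -152, Σy = -8.
Normal equations: [[199, 17]; [17, 7]]·[m, c]ᵀ = [-152, -8]ᵀ.
Δ = 199·7 − 17² = 1104.
m = ((-152)·7 − 17·(-8))/1104 = -58/69; c = (199·(-8) − 17·(-152))/1104 = 62/69.
Residuals: -6/23, -29/69, 7/69, 18/23, 7/23, 19/23, -4/3; SSR = 236/69.

SSR = 3.420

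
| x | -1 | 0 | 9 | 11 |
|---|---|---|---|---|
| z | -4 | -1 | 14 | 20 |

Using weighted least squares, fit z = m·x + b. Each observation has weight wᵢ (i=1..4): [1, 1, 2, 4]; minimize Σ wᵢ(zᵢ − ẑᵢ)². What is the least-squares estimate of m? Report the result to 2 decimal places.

Entries of MᵀWM: Σwᵢ·x·x = 647, Σwᵢ·x = 61, Σwᵢ·1 = 8.
And Σwᵢ·x·z = 1136, Σwᵢ·z = 103.
Normal equations: [[647, 61]; [61, 8]]·[m, b]ᵀ = [1136, 103]ᵀ.
Eliminating b: 8·(row 1) − 61·(row 2) gives 1455·m = 8·1136 − 61·103 = 2805, so m = 187/97.
Then b = (103 − 61·(187/97))/8 = -177/97.

m = 1.93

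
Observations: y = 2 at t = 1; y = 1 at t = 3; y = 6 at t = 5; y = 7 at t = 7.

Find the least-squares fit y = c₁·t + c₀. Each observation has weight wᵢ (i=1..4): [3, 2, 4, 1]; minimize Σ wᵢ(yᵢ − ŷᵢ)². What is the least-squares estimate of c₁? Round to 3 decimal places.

c₁ = 1.005

Sums needed: Σwᵢ·t·t = 170, Σwᵢ·t = 36, Σwᵢ·1 = 10.
Right-hand side: Σwᵢ·t·y = 181, Σwᵢ·y = 39.
det = 170·10 − 36² = 404.
c₁ = (181·10 − 36·39)/404 = 203/202; c₀ = (170·39 − 36·181)/404 = 57/202.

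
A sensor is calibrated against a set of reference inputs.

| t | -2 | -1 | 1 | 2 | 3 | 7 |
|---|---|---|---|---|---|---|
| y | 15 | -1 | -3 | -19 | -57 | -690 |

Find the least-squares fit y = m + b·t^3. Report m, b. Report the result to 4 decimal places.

Compute the Gram sums: Σ1 = 6, Σt^3 = 370, Σt^3·t^3 = 118508.
Moment sums: Σy = -755, Σt^3·y = -238483.
Normal equations: [[6, 370]; [370, 118508]]·[m, b]ᵀ = [-755, -238483]ᵀ.
Determinant 6·118508 − 370² = 574148.
m = ((-755)·118508 − 370·(-238483))/574148 = -617415/287074; b = (6·(-238483) − 370·(-755))/574148 = -287887/143537.

m = -2.1507, b = -2.0057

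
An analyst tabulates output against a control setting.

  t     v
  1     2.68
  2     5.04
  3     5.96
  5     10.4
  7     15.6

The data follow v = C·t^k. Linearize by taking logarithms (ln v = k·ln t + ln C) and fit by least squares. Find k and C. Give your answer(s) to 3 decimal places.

Linearized form: ln v = k·ln t + ln C. From the 5 transformed points,
AᵀA = [[8.0643, 5.3471]; [5.3471, 5]], rhs = [12.1971, 9.4774]ᵀ  (here Σln t = 5.3471, Σ(ln t)² = 8.0643, Σln v = 9.4774, Σln t·ln v = 12.1971).
Slope k = (n·Σln t·ln v − Σln t·Σln v)/(n·Σ(ln t)² − (Σln t)²) = (5·12.1971 − 5.3471·9.4774)/11.7297 = 0.87889; ln C = (Σln v − k·Σln t)/n = 0.95557, so C = exp(0.95557) = 2.60015.

k = 0.879, C = 2.600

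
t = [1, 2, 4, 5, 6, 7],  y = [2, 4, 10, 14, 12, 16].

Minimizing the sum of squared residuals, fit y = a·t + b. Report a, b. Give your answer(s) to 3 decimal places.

a = 2.323, b = -0.012

With design matrix M, MᵀM = [[131, 25]; [25, 6]] and Mᵀy = [304, 58]ᵀ.
Δ = 131·6 − 25² = 161.
a = (304·6 − 25·58)/161 = 374/161; b = (131·58 − 25·304)/161 = -2/161.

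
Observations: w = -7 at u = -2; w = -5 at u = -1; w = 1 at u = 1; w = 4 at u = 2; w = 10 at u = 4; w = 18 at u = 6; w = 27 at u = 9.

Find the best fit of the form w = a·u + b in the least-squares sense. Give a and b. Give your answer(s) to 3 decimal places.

a = 3.158, b = -1.714

Compute the Gram sums: Σu·u = 143, Σu = 19, Σ1 = 7.
Right-hand side: Σu·w = 419, Σw = 48.
So XᵀX·[a, b]ᵀ = Xᵀw: [[143, 19]; [19, 7]]·[a, b]ᵀ = [419, 48]ᵀ.
Eliminating b: 7·(row 1) − 19·(row 2) gives 640·a = 7·419 − 19·48 = 2021, so a = 2021/640.
Then b = (48 − 19·(2021/640))/7 = -1097/640.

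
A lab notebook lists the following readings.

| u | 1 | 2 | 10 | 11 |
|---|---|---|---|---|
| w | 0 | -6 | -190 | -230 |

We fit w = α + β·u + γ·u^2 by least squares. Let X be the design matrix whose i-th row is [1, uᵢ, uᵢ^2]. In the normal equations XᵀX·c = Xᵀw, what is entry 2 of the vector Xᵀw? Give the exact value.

Entry 2 ↔ basis u, so (Xᵀw)_{2} = Σᵢ (u)·wᵢ = (1)·(0) + (2)·(-6) + (10)·(-190) + (11)·(-230) = -4442.

-4442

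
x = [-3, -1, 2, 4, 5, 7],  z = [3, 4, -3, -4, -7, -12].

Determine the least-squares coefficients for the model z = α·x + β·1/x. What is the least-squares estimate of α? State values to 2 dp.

Sums needed: Σx·x = 104, Σx·1/x = 6, Σ1/x·1/x = 261781/176400.
For Aᵀz: Σx·z = -154, Σ1/x·z = -743/70.
Normal equations: [[104, 6]; [6, 261781/176400]]·[α, β]ᵀ = [-154, -743/70]ᵀ.
Determinant 104·(261781/176400) − 6² = 2609353/22050.
α = ((-154)·(261781/176400) − 6·(-743/70))/(2609353/22050) = -14540057/10437412; β = (104·(-743/70) − 6·(-154))/(2609353/22050) = -3966480/2609353.

α = -1.39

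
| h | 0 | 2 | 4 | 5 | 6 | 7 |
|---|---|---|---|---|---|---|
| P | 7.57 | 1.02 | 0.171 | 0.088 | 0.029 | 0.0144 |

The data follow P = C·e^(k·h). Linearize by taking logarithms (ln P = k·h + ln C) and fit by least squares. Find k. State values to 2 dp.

k = -0.89

Taking logs, ln P = k·h + ln C, so regress ln P on h.
Σh = 24.0000, Σ(h)² = 130.0000, Σln P = -9.9335, Σh·ln P = -70.1033.
Equations: 130.0000·k + 24.0000·ln C = -70.1033;  24.0000·k + 6·ln C = -9.9335.
Slope k = (n·Σh·ln P − Σh·Σln P)/(n·Σ(h)² − (Σh)²) = (6·-70.1033 − 24.0000·-9.9335)/204.0000 = -0.89321; ln C = (Σln P − k·Σh)/n = 1.91727.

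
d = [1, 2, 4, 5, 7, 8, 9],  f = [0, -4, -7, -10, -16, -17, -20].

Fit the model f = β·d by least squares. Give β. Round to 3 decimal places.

β = -2.142

The normal system MᵀM·[β]ᵀ = Mᵀf is [[240]]·[β]ᵀ = [-514]ᵀ.
Hence β = -514 / 240 ≈ -2.14167.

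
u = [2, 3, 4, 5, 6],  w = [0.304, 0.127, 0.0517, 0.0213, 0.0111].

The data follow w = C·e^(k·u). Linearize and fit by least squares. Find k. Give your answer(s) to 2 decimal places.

Taking logs, ln w = k·u + ln C, so regress ln w on u.
XᵀX = [[90.0000, 20.0000]; [20.0000, 5]], rhs = [-66.6715, -14.5665]ᵀ  (here Σu = 20.0000, Σ(u)² = 90.0000, Σln w = -14.5665, Σu·ln w = -66.6715).
Slope k = (n·Σu·ln w − Σu·Σln w)/(n·Σ(u)² − (Σu)²) = (5·-66.6715 − 20.0000·-14.5665)/50.0000 = -0.84056; ln C = (Σln w − k·Σu)/n = 0.44897.

k = -0.84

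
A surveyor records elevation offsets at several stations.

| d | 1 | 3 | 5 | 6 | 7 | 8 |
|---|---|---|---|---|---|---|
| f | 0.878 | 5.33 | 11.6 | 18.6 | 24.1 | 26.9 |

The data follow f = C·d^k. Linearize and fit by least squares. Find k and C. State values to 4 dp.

Linearized form: ln f = k·ln d + ln C. From the 6 transformed points,
AᵀA = [[15.1183, 8.5252]; [8.5252, 6]], rhs = [24.0588, 13.3917]ᵀ  (here Σln d = 8.5252, Σ(ln d)² = 15.1183, Σln f = 13.3917, Σln d·ln f = 24.0588).
Solving (det = 18.0313): k = 1.67408, ln C = -0.14668, so C = exp(-0.14668) = 0.86357.

k = 1.6741, C = 0.8636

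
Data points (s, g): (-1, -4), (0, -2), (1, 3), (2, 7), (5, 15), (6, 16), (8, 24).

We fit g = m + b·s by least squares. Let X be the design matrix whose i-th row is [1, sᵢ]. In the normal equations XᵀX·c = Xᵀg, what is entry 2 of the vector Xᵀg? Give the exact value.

Entry 2 ↔ basis s, so (Xᵀg)_{2} = Σᵢ (s)·gᵢ = (-1)·(-4) + (0)·(-2) + (1)·(3) + (2)·(7) + (5)·(15) + (6)·(16) + (8)·(24) = 384.

384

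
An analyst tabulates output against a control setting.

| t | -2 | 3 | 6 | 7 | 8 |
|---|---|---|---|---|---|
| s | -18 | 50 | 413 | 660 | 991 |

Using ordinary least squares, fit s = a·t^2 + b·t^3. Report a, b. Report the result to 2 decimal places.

a = -0.53, b = 2.00

The normal equations are: 7890·a + 57562·b = 111010;  57562·a + 427242·b = 824474.
(Σt^2·t^2 = 7890, Σt^2·t^3 = 57562, Σt^3·t^3 = 427242, Σt^2·s = 111010, Σt^3·s = 824474.)
Determinant 7890·427242 − 57562² = 57555536.
a = (111010·427242 − 57562·824474)/57555536 = -1889873/3597221; b = (7890·824474 − 57562·111010)/57555536 = 7196390/3597221.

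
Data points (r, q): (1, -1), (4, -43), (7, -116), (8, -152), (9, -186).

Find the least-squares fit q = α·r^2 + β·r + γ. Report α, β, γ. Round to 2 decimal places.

Normal-equation sums: Σr^2·r^2 = 13315, Σr^2·r = 1649, Σr^2 = 211, Σr·r = 211, Σr = 29, Σ1 = 5.
For Xᵀq: Σr^2·q = -31167, Σr·q = -3875, Σq = -498.
Normal equations: [[13315, 1649, 211]; [1649, 211, 29]; [211, 29, 5]]·[α, β, γ]ᵀ = [-31167, -3875, -498]ᵀ.
Inverting the 3×3 Gram matrix, [α, β, γ]ᵀ = [-9361/4992, -22075/4992, 4311/832]ᵀ.

α = -1.88, β = -4.42, γ = 5.18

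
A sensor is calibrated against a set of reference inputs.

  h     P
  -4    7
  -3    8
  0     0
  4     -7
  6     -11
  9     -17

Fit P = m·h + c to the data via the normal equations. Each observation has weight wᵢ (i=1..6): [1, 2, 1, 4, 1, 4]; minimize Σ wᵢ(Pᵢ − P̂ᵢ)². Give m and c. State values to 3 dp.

Compute the Gram sums: Σwᵢ·h·h = 458, Σwᵢ·h = 48, Σwᵢ·1 = 13.
Moment sums: Σwᵢ·h·P = -866, Σwᵢ·P = -84.
Normal equations: [[458, 48]; [48, 13]]·[m, c]ᵀ = [-866, -84]ᵀ.
Eliminating c: 13·(row 1) − 48·(row 2) gives 3650·m = 13·(-866) − 48·(-84) = -7226, so m = -3613/1825.
Then c = ((-84) − 48·(-3613/1825))/13 = 1548/1825.

m = -1.980, c = 0.848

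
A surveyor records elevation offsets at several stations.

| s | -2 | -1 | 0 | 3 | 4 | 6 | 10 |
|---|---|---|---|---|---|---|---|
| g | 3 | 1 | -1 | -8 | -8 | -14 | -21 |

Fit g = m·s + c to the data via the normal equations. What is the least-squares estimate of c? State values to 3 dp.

c = -1.087

From the data, Σs·s = 166, Σs = 20, Σ1 = 7.
Moment sums: Σs·g = -357, Σg = -48.
Δ = 166·7 − 20² = 762.
m = ((-357)·7 − 20·(-48))/762 = -513/254; c = (166·(-48) − 20·(-357))/762 = -138/127.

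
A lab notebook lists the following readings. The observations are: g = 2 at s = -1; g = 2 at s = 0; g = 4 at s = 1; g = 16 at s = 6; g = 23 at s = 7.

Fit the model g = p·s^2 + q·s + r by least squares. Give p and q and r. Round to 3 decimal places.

p = 0.343, q = 0.426, r = 2.325

From the data, Σs^2·s^2 = 3699, Σs^2·s = 559, Σs^2 = 87, Σs·s = 87, Σs = 13, Σ1 = 5.
For Aᵀg: Σs^2·g = 1709, Σs·g = 259, Σg = 47.
So AᵀA·[p, q, r]ᵀ = Aᵀg: [[3699, 559, 87]; [559, 87, 13]; [87, 13, 5]]·[p, q, r]ᵀ = [1709, 259, 47]ᵀ.
Inverting the 3×3 Gram matrix, [p, q, r]ᵀ = [2356/6871, 2930/6871, 15975/6871]ᵀ.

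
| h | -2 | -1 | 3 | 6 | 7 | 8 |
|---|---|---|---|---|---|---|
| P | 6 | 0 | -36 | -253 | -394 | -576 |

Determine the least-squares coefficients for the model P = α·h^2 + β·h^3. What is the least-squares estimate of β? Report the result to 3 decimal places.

β = -1.000

The normal equations are: 7891·α + 57561·β = -65578;  57561·α + 427243·β = -485722.
(Σh^2·h^2 = 7891, Σh^2·h^3 = 57561, Σh^3·h^3 = 427243, Σh^2·P = -65578, Σh^3·P = -485722.)
Δ = 7891·427243 − 57561² = 58105792.
α = ((-65578)·427243 − 57561·(-485722))/58105792 = -14774353/14526448; β = (7891·(-485722) − 57561·(-65578))/58105792 = -14524261/14526448.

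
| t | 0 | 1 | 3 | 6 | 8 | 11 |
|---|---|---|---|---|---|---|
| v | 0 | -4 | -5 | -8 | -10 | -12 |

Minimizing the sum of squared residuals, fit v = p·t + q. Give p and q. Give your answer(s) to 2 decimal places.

Setting ∂/∂p … = 0 gives: 231·p + 29·q = -279;  29·p + 6·q = -39.
Determinant 231·6 − 29² = 545.
p = ((-279)·6 − 29·(-39))/545 = -543/545; q = (231·(-39) − 29·(-279))/545 = -918/545.

p = -1.00, q = -1.68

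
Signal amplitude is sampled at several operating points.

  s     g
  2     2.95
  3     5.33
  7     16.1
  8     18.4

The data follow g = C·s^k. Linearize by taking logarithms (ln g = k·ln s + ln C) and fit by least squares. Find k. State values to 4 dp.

Linearized form: ln g = k·ln s + ln C. From the 4 transformed points,
Σln s = 5.8171, Σ(ln s)² = 9.7980, Σln g = 8.4463, Σln s·ln g = 14.0516.
Equations: 9.7980·k + 5.8171·ln C = 14.0516;  5.8171·k + 4·ln C = 8.4463.
Δ = 9.7980·4 − (5.8171)² = 5.3534; k = (14.0516·4 − 5.8171·8.4463)/5.3534 = 1.32126, ln C = (9.7980·8.4463 − 5.8171·14.0516)/5.3534 = 0.19011.

k = 1.3213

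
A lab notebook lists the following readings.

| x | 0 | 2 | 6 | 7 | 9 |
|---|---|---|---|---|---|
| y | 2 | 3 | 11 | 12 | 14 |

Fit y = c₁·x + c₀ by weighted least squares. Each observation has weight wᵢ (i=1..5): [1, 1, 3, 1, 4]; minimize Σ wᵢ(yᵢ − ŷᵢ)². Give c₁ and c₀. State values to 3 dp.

Entries of MᵀWM: Σwᵢ·x·x = 485, Σwᵢ·x = 63, Σwᵢ·1 = 10.
Right-hand side: Σwᵢ·x·y = 792, Σwᵢ·y = 106.
MᵀWM·[c₁, c₀]ᵀ = MᵀWy becomes [[485, 63]; [63, 10]]·[c₁, c₀]ᵀ = [792, 106]ᵀ.
Eliminating c₀: 10·(row 1) − 63·(row 2) gives 881·c₁ = 10·792 − 63·106 = 1242, so c₁ = 1242/881.
Then c₀ = (106 − 63·(1242/881))/10 = 1514/881.

c₁ = 1.410, c₀ = 1.719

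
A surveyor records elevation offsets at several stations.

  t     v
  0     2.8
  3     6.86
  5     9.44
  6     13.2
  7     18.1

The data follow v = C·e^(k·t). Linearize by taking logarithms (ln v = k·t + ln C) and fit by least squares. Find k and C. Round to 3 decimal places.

k = 0.257, C = 2.875

Linearized form: ln v = k·t + ln C. From the 5 transformed points,
XᵀX = [[119.0000, 21.0000]; [21.0000, 5]], rhs = [52.7546, 10.6764]ᵀ  (here Σt = 21.0000, Σ(t)² = 119.0000, Σln v = 10.6764, Σt·ln v = 52.7546).
Δ = 119.0000·5 − (21.0000)² = 154.0000; k = (52.7546·5 − 21.0000·10.6764)/154.0000 = 0.25694, ln C = (119.0000·10.6764 − 21.0000·52.7546)/154.0000 = 1.05615, so C = exp(1.05615) = 2.87527.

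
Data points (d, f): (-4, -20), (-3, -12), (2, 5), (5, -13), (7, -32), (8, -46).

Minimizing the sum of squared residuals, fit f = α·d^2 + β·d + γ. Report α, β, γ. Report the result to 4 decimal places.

Forming AᵀA = [[7475, 897, 167]; [897, 167, 15]; [167, 15, 6]] and Aᵀf = [-5245, -531, -118]ᵀ gives AᵀA·[α, β, γ]ᵀ = Aᵀf.
Solving the 3×3 system (Gaussian elimination) gives α = -8617/8336, β = 117003/58352, γ = 119391/29176.

α = -1.0337, β = 2.0051, γ = 4.0921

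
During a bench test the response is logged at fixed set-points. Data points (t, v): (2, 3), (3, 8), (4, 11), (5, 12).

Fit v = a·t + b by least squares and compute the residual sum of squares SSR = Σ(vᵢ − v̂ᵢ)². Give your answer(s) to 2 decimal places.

SSR = 4.00

The normal system XᵀX·[a, b]ᵀ = Xᵀv is [[54, 14]; [14, 4]]·[a, b]ᵀ = [134, 34]ᵀ.
Determinant 54·4 − 14² = 20.
a = (134·4 − 14·34)/20 = 3; b = (54·34 − 14·134)/20 = -2.
Residuals: -1, 1, 1, -1; SSR = 4.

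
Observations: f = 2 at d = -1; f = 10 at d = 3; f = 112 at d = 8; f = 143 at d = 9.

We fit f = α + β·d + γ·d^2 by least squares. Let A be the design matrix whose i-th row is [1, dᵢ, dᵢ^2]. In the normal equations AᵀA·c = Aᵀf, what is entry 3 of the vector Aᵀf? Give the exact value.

18843

Entry 3 ↔ basis d^2, so (Aᵀf)_{3} = Σᵢ (d^2)·fᵢ = (1)·(2) + (9)·(10) + (64)·(112) + (81)·(143) = 18843.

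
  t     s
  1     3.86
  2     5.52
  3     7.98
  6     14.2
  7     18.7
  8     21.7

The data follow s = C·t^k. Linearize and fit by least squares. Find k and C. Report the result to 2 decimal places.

k = 0.84, C = 3.43

Linearized form: ln s = k·ln t + ln C. From the 6 transformed points,
AᵀA = [[13.0084, 7.6089]; [7.6089, 6]], rhs = [20.3176, 13.7951]ᵀ  (here Σln t = 7.6089, Σ(ln t)² = 13.0084, Σln s = 13.7951, Σln t·ln s = 20.3176).
Δ = 13.0084·6 − (7.6089)² = 20.1558; k = (20.3176·6 − 7.6089·13.7951)/20.1558 = 0.84050, ln C = (13.0084·13.7951 − 7.6089·20.3176)/20.1558 = 1.23331, so C = exp(1.23331) = 3.43256.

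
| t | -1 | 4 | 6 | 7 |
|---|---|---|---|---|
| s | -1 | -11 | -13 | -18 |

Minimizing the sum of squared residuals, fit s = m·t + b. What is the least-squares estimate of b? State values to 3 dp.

MᵀM·[m, b]ᵀ = Mᵀs reads: 102·m + 16·b = -247;  16·m + 4·b = -43.
(Σt·t = 102, Σt = 16, Σ1 = 4, Σt·s = -247, Σs = -43.)
Eliminating b: 4·(row 1) − 16·(row 2) gives 152·m = 4·(-247) − 16·(-43) = -300, so m = -75/38.
Then b = ((-43) − 16·(-75/38))/4 = -217/76.

b = -2.855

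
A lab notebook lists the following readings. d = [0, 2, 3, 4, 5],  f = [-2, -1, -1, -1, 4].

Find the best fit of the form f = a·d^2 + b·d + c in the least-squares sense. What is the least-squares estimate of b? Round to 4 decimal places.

The normal system AᵀA·[a, b, c]ᵀ = Aᵀf is [[978, 224, 54]; [224, 54, 14]; [54, 14, 5]]·[a, b, c]ᵀ = [71, 11, -1]ᵀ.
Row-reducing yields a = 515/1358, b = -181/194, c = -1143/679.

b = -0.9330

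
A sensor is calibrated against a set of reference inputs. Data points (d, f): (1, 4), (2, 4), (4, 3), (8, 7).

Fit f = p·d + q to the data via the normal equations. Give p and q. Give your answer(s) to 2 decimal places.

p = 0.43, q = 2.87

Normal-equation sums: Σd·d = 85, Σd = 15, Σ1 = 4.
Moment sums: Σd·f = 80, Σf = 18.
So MᵀM·[p, q]ᵀ = Mᵀf: [[85, 15]; [15, 4]]·[p, q]ᵀ = [80, 18]ᵀ.
Eliminating q: 4·(row 1) − 15·(row 2) gives 115·p = 4·80 − 15·18 = 50, so p = 10/23.
Then q = (18 − 15·(10/23))/4 = 66/23.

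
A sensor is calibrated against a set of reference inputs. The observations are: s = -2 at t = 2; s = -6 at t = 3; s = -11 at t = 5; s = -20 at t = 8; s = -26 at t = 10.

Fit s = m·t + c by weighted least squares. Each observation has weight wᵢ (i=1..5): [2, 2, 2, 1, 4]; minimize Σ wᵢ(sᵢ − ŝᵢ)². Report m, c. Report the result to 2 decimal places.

Sums needed: Σwᵢ·t·t = 540, Σwᵢ·t = 68, Σwᵢ·1 = 11.
Moment sums: Σwᵢ·t·s = -1354, Σwᵢ·s = -162.
So XᵀWX·[m, c]ᵀ = XᵀWs: [[540, 68]; [68, 11]]·[m, c]ᵀ = [-1354, -162]ᵀ.
det = 540·11 − 68² = 1316.
m = ((-1354)·11 − 68·(-162))/1316 = -277/94; c = (540·(-162) − 68·(-1354))/1316 = 164/47.

m = -2.95, c = 3.49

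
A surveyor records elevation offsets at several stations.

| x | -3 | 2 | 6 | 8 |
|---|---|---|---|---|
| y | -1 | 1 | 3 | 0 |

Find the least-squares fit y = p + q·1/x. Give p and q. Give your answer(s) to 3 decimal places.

p = 0.428, q = 2.811

Sums needed: Σ1 = 4, Σ1/x = 11/24, Σ1/x·1/x = 233/576.
For Aᵀy: Σy = 3, Σ1/x·y = 4/3.
AᵀA·[p, q]ᵀ = Aᵀy becomes [[4, 11/24]; [11/24, 233/576]]·[p, q]ᵀ = [3, 4/3]ᵀ.
det = 4·(233/576) − (11/24)² = 811/576.
p = (3·(233/576) − (11/24)·(4/3))/(811/576) = 347/811; q = (4·(4/3) − (11/24)·3)/(811/576) = 2280/811.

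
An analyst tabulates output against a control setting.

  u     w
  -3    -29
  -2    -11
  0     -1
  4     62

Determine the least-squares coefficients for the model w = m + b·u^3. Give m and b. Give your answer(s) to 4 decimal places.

XᵀX·[m, b]ᵀ = Xᵀw reads: 4·m + 29·b = 21;  29·m + 4889·b = 4839.
(Σ1 = 4, Σu^3 = 29, Σu^3·u^3 = 4889, Σw = 21, Σu^3·w = 4839.)
Eliminating b: 4889·(row 1) − 29·(row 2) gives 18715·m = 4889·21 − 29·4839 = -37662, so m = -37662/18715.
Then b = (4839 − 29·(-37662/18715))/4889 = 18747/18715.

m = -2.0124, b = 1.0017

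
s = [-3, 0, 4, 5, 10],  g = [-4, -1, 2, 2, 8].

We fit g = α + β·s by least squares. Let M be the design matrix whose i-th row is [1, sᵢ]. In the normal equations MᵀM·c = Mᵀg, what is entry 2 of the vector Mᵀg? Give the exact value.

110

Entry 2 ↔ basis s, so (Mᵀg)_{2} = Σᵢ (s)·gᵢ = (-3)·(-4) + (0)·(-1) + (4)·(2) + (5)·(2) + (10)·(8) = 110.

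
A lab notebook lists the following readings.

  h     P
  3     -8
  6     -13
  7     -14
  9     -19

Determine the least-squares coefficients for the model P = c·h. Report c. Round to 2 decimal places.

c = -2.12

Entries of AᵀA: Σh·h = 175.
For AᵀP: Σh·P = -371.
Hence c = -371 / 175 ≈ -2.12.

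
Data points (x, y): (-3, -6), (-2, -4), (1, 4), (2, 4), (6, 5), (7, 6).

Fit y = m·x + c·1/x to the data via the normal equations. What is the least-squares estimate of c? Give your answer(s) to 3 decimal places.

AᵀA·[m, c]ᵀ = Aᵀy reads: 103·m + 6·c = 110;  6·m + (2927/1764)·c = 491/42.
Δ = 103·(2927/1764) − 6² = 237977/1764.
m = (110·(2927/1764) − 6·(491/42))/(237977/1764) = 198238/237977; c = (103·(491/42) − 6·110)/(237977/1764) = 959826/237977.

c = 4.033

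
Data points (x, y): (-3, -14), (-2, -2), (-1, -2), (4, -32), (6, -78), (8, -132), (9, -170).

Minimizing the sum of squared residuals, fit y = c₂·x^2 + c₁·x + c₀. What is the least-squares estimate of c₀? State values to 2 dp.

c₀ = 1.85

Compute the Gram sums: Σx^2·x^2 = 12307, Σx^2·x = 1485, Σx^2 = 211, Σx·x = 211, Σx = 21, Σ1 = 7.
Right-hand side: Σx^2·y = -25674, Σx·y = -3134, Σy = -430.
Normal equations: [[12307, 1485, 211]; [1485, 211, 21]; [211, 21, 7]]·[c₂, c₁, c₀]ᵀ = [-25674, -3134, -430]ᵀ.
Inverting the 3×3 Gram matrix, [c₂, c₁, c₀]ᵀ = [-33947/16869, -4918/5623, 31283/16869]ᵀ.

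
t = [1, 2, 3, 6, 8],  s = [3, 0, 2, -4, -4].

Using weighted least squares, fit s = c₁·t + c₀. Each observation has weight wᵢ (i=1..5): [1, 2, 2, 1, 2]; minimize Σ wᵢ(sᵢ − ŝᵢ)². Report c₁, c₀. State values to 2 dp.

c₁ = -0.95, c₀ = 3.31

Entries of AᵀWA: Σwᵢ·t·t = 191, Σwᵢ·t = 33, Σwᵢ·1 = 8.
For AᵀWs: Σwᵢ·t·s = -73, Σwᵢ·s = -5.
So AᵀWA·[c₁, c₀]ᵀ = AᵀWs: [[191, 33]; [33, 8]]·[c₁, c₀]ᵀ = [-73, -5]ᵀ.
Determinant 191·8 − 33² = 439.
c₁ = ((-73)·8 − 33·(-5))/439 = -419/439; c₀ = (191·(-5) − 33·(-73))/439 = 1454/439.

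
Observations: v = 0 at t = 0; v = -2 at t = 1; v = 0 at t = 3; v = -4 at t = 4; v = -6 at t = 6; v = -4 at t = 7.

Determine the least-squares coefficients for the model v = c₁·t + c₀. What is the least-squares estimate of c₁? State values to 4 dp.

The normal system XᵀX·[c₁, c₀]ᵀ = Xᵀv is [[111, 21]; [21, 6]]·[c₁, c₀]ᵀ = [-82, -16]ᵀ.
det = 111·6 − 21² = 225.
c₁ = ((-82)·6 − 21·(-16))/225 = -52/75; c₀ = (111·(-16) − 21·(-82))/225 = -6/25.

c₁ = -0.6933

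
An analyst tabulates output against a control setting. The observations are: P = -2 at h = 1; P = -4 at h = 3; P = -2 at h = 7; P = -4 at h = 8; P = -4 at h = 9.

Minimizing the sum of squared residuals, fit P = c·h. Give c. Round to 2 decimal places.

c = -0.47

The normal system XᵀX·[c]ᵀ = XᵀP is [[204]]·[c]ᵀ = [-96]ᵀ.
Hence c = -96 / 204 ≈ -0.470588.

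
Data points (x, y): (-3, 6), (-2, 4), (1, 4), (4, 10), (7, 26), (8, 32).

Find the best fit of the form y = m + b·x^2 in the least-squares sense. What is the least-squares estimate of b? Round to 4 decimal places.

The normal system AᵀA·[m, b]ᵀ = Aᵀy is [[6, 143]; [143, 6851]]·[m, b]ᵀ = [82, 3556]ᵀ.
Determinant 6·6851 − 143² = 20657.
m = (82·6851 − 143·3556)/20657 = 4098/1589; b = (6·3556 − 143·82)/20657 = 9610/20657.

b = 0.4652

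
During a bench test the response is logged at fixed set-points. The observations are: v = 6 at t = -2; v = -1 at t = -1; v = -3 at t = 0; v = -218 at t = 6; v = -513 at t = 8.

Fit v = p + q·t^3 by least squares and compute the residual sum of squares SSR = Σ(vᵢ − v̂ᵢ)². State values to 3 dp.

SSR = 0.724

Setting ∂/∂p … = 0 gives: 5·p + 719·q = -729;  719·p + 308865·q = -309791.
(Σ1 = 5, Σt^3 = 719, Σt^3·t^3 = 308865, Σv = -729, Σt^3·v = -309791.)
Δ = 5·308865 − 719² = 1027364.
p = ((-729)·308865 − 719·(-309791))/1027364 = -605714/256841; q = (5·(-309791) − 719·(-729))/1027364 = -256201/256841.
Residuals: 4224/11167, 92672/256841, -164809/256841, -46208/256841, 21193/256841; SSR = 186002/256841.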